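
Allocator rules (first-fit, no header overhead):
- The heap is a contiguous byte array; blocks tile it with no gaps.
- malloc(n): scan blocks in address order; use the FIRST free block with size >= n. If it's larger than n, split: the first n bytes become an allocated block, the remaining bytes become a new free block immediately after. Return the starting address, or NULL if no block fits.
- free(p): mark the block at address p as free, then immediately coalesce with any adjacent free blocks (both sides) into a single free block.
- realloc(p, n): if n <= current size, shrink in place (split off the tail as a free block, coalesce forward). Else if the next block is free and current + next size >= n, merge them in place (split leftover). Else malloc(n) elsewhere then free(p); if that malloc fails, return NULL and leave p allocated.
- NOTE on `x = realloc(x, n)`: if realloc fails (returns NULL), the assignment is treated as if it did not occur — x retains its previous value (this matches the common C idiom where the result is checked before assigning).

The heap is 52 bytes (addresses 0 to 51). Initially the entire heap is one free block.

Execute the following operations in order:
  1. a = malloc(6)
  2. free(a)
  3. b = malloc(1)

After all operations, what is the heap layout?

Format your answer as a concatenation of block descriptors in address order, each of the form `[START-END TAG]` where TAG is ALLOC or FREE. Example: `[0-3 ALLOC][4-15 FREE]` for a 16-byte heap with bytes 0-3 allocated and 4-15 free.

Answer: [0-0 ALLOC][1-51 FREE]

Derivation:
Op 1: a = malloc(6) -> a = 0; heap: [0-5 ALLOC][6-51 FREE]
Op 2: free(a) -> (freed a); heap: [0-51 FREE]
Op 3: b = malloc(1) -> b = 0; heap: [0-0 ALLOC][1-51 FREE]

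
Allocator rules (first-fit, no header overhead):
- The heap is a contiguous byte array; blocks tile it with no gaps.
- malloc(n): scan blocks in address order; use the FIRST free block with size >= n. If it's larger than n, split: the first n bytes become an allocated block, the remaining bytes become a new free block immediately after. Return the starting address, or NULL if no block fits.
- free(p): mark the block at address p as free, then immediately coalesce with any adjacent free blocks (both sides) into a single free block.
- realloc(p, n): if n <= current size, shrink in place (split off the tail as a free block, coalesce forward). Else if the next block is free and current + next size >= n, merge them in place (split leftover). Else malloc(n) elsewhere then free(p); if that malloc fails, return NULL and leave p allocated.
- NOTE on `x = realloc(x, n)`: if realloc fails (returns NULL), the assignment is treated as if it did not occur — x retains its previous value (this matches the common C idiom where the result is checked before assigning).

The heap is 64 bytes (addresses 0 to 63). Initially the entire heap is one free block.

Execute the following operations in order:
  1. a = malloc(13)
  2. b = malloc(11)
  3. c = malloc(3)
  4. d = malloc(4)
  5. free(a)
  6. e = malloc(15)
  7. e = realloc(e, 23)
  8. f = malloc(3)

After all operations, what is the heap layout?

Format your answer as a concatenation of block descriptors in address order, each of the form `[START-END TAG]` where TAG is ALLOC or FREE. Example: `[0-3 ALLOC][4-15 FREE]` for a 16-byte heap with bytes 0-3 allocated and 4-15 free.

Op 1: a = malloc(13) -> a = 0; heap: [0-12 ALLOC][13-63 FREE]
Op 2: b = malloc(11) -> b = 13; heap: [0-12 ALLOC][13-23 ALLOC][24-63 FREE]
Op 3: c = malloc(3) -> c = 24; heap: [0-12 ALLOC][13-23 ALLOC][24-26 ALLOC][27-63 FREE]
Op 4: d = malloc(4) -> d = 27; heap: [0-12 ALLOC][13-23 ALLOC][24-26 ALLOC][27-30 ALLOC][31-63 FREE]
Op 5: free(a) -> (freed a); heap: [0-12 FREE][13-23 ALLOC][24-26 ALLOC][27-30 ALLOC][31-63 FREE]
Op 6: e = malloc(15) -> e = 31; heap: [0-12 FREE][13-23 ALLOC][24-26 ALLOC][27-30 ALLOC][31-45 ALLOC][46-63 FREE]
Op 7: e = realloc(e, 23) -> e = 31; heap: [0-12 FREE][13-23 ALLOC][24-26 ALLOC][27-30 ALLOC][31-53 ALLOC][54-63 FREE]
Op 8: f = malloc(3) -> f = 0; heap: [0-2 ALLOC][3-12 FREE][13-23 ALLOC][24-26 ALLOC][27-30 ALLOC][31-53 ALLOC][54-63 FREE]

Answer: [0-2 ALLOC][3-12 FREE][13-23 ALLOC][24-26 ALLOC][27-30 ALLOC][31-53 ALLOC][54-63 FREE]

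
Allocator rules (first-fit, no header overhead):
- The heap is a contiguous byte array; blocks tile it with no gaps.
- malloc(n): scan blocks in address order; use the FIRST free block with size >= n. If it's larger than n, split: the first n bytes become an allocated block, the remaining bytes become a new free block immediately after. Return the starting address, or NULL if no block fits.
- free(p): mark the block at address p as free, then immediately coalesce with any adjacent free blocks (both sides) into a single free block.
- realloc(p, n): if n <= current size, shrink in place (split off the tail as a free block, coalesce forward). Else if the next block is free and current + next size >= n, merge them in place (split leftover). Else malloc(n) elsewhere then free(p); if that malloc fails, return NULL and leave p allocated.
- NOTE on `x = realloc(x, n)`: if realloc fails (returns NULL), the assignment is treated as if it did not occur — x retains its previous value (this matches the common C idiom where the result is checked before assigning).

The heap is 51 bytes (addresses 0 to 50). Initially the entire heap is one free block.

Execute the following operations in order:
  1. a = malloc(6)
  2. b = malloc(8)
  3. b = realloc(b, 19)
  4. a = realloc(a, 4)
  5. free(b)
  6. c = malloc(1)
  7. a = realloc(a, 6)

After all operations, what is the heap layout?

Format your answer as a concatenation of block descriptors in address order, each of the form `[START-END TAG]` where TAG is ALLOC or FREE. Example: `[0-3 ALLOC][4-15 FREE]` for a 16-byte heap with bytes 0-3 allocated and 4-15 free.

Op 1: a = malloc(6) -> a = 0; heap: [0-5 ALLOC][6-50 FREE]
Op 2: b = malloc(8) -> b = 6; heap: [0-5 ALLOC][6-13 ALLOC][14-50 FREE]
Op 3: b = realloc(b, 19) -> b = 6; heap: [0-5 ALLOC][6-24 ALLOC][25-50 FREE]
Op 4: a = realloc(a, 4) -> a = 0; heap: [0-3 ALLOC][4-5 FREE][6-24 ALLOC][25-50 FREE]
Op 5: free(b) -> (freed b); heap: [0-3 ALLOC][4-50 FREE]
Op 6: c = malloc(1) -> c = 4; heap: [0-3 ALLOC][4-4 ALLOC][5-50 FREE]
Op 7: a = realloc(a, 6) -> a = 5; heap: [0-3 FREE][4-4 ALLOC][5-10 ALLOC][11-50 FREE]

Answer: [0-3 FREE][4-4 ALLOC][5-10 ALLOC][11-50 FREE]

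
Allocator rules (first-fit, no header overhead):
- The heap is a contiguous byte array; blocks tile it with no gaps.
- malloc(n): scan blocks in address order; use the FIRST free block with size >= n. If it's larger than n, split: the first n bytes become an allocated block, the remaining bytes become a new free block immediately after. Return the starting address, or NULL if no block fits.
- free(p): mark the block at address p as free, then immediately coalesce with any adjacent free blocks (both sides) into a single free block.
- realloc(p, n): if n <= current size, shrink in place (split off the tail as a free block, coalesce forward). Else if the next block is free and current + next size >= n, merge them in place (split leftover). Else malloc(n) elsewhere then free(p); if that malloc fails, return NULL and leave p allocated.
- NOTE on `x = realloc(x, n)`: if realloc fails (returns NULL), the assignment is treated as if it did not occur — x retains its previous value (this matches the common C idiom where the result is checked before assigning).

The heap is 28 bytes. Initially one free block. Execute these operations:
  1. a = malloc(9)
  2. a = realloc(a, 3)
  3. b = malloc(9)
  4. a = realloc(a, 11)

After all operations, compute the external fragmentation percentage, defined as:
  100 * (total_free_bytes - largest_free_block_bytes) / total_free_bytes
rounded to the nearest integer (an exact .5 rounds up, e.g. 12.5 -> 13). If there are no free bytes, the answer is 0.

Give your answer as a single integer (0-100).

Op 1: a = malloc(9) -> a = 0; heap: [0-8 ALLOC][9-27 FREE]
Op 2: a = realloc(a, 3) -> a = 0; heap: [0-2 ALLOC][3-27 FREE]
Op 3: b = malloc(9) -> b = 3; heap: [0-2 ALLOC][3-11 ALLOC][12-27 FREE]
Op 4: a = realloc(a, 11) -> a = 12; heap: [0-2 FREE][3-11 ALLOC][12-22 ALLOC][23-27 FREE]
Free blocks: [3 5] total_free=8 largest=5 -> 100*(8-5)/8 = 300/8 = 37.5 -> rounds to 38

Answer: 38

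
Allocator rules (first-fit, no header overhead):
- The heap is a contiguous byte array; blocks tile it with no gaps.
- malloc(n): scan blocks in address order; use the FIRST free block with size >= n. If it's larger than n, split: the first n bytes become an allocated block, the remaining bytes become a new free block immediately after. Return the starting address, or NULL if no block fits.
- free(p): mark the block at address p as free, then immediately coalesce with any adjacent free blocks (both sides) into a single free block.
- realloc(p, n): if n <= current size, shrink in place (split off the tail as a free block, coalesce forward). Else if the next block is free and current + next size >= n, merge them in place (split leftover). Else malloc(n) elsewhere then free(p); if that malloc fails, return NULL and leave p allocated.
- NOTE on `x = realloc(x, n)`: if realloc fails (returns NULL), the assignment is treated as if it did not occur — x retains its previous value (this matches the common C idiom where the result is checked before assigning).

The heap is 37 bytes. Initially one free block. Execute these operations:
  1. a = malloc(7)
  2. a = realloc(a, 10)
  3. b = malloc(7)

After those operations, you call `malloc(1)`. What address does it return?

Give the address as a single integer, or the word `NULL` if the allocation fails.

Op 1: a = malloc(7) -> a = 0; heap: [0-6 ALLOC][7-36 FREE]
Op 2: a = realloc(a, 10) -> a = 0; heap: [0-9 ALLOC][10-36 FREE]
Op 3: b = malloc(7) -> b = 10; heap: [0-9 ALLOC][10-16 ALLOC][17-36 FREE]
malloc(1): first-fit scan over [0-9 ALLOC][10-16 ALLOC][17-36 FREE] -> 17

Answer: 17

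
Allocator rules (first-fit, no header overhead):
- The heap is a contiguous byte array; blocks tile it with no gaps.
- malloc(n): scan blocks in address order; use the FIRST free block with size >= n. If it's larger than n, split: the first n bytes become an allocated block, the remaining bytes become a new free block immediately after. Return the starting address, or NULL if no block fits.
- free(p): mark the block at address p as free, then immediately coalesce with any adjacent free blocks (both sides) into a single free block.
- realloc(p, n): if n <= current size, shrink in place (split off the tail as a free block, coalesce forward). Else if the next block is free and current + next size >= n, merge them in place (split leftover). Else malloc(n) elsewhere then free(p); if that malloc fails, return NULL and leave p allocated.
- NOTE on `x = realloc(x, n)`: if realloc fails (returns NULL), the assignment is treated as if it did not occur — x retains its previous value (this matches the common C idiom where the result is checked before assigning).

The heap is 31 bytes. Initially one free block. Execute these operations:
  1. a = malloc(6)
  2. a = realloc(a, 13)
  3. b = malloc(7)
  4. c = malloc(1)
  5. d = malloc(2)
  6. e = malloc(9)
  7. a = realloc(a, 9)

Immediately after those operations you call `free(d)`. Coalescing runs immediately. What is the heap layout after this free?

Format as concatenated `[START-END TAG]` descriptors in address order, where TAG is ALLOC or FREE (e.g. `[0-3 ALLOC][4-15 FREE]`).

Op 1: a = malloc(6) -> a = 0; heap: [0-5 ALLOC][6-30 FREE]
Op 2: a = realloc(a, 13) -> a = 0; heap: [0-12 ALLOC][13-30 FREE]
Op 3: b = malloc(7) -> b = 13; heap: [0-12 ALLOC][13-19 ALLOC][20-30 FREE]
Op 4: c = malloc(1) -> c = 20; heap: [0-12 ALLOC][13-19 ALLOC][20-20 ALLOC][21-30 FREE]
Op 5: d = malloc(2) -> d = 21; heap: [0-12 ALLOC][13-19 ALLOC][20-20 ALLOC][21-22 ALLOC][23-30 FREE]
Op 6: e = malloc(9) -> e = NULL; heap: [0-12 ALLOC][13-19 ALLOC][20-20 ALLOC][21-22 ALLOC][23-30 FREE]
Op 7: a = realloc(a, 9) -> a = 0; heap: [0-8 ALLOC][9-12 FREE][13-19 ALLOC][20-20 ALLOC][21-22 ALLOC][23-30 FREE]
free(d): d = 21 -> block [21-22 ALLOC]; mark free, coalesce with adjacent free neighbors -> [0-8 ALLOC][9-12 FREE][13-19 ALLOC][20-20 ALLOC][21-30 FREE]

Answer: [0-8 ALLOC][9-12 FREE][13-19 ALLOC][20-20 ALLOC][21-30 FREE]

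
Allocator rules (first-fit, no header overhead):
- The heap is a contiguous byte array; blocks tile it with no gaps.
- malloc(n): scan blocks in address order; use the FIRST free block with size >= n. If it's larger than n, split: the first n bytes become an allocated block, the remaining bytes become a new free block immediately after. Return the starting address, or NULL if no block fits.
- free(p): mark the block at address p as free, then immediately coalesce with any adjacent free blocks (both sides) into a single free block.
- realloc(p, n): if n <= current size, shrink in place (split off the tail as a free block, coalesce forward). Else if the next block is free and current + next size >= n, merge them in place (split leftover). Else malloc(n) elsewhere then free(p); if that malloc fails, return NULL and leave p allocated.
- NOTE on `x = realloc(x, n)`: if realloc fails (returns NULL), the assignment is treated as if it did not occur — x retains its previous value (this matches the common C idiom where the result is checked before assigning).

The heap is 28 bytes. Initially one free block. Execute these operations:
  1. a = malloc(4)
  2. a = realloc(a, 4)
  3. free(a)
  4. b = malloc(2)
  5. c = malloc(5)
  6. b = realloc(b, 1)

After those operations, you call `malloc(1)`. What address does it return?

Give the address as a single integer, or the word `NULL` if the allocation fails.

Answer: 1

Derivation:
Op 1: a = malloc(4) -> a = 0; heap: [0-3 ALLOC][4-27 FREE]
Op 2: a = realloc(a, 4) -> a = 0; heap: [0-3 ALLOC][4-27 FREE]
Op 3: free(a) -> (freed a); heap: [0-27 FREE]
Op 4: b = malloc(2) -> b = 0; heap: [0-1 ALLOC][2-27 FREE]
Op 5: c = malloc(5) -> c = 2; heap: [0-1 ALLOC][2-6 ALLOC][7-27 FREE]
Op 6: b = realloc(b, 1) -> b = 0; heap: [0-0 ALLOC][1-1 FREE][2-6 ALLOC][7-27 FREE]
malloc(1): first-fit scan over [0-0 ALLOC][1-1 FREE][2-6 ALLOC][7-27 FREE] -> 1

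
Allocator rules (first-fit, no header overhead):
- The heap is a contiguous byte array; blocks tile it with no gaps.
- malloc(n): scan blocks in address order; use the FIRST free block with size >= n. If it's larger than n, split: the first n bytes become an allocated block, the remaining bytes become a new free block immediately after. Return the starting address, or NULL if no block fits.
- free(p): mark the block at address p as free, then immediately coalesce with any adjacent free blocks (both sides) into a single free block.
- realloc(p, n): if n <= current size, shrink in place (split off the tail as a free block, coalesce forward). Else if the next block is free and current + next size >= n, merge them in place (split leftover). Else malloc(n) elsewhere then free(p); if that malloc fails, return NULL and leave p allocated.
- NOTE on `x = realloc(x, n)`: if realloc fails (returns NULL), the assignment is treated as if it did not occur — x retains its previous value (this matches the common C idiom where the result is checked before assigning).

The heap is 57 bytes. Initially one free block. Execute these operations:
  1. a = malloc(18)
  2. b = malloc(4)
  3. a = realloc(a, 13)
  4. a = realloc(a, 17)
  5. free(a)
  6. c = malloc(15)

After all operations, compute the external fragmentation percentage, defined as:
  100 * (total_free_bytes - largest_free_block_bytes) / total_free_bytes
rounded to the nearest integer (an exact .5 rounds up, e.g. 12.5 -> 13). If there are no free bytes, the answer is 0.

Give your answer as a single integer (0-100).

Op 1: a = malloc(18) -> a = 0; heap: [0-17 ALLOC][18-56 FREE]
Op 2: b = malloc(4) -> b = 18; heap: [0-17 ALLOC][18-21 ALLOC][22-56 FREE]
Op 3: a = realloc(a, 13) -> a = 0; heap: [0-12 ALLOC][13-17 FREE][18-21 ALLOC][22-56 FREE]
Op 4: a = realloc(a, 17) -> a = 0; heap: [0-16 ALLOC][17-17 FREE][18-21 ALLOC][22-56 FREE]
Op 5: free(a) -> (freed a); heap: [0-17 FREE][18-21 ALLOC][22-56 FREE]
Op 6: c = malloc(15) -> c = 0; heap: [0-14 ALLOC][15-17 FREE][18-21 ALLOC][22-56 FREE]
Free blocks: [3 35] total_free=38 largest=35 -> 100*(38-35)/38 = 300/38 ≈ 7.895 -> rounds to 8

Answer: 8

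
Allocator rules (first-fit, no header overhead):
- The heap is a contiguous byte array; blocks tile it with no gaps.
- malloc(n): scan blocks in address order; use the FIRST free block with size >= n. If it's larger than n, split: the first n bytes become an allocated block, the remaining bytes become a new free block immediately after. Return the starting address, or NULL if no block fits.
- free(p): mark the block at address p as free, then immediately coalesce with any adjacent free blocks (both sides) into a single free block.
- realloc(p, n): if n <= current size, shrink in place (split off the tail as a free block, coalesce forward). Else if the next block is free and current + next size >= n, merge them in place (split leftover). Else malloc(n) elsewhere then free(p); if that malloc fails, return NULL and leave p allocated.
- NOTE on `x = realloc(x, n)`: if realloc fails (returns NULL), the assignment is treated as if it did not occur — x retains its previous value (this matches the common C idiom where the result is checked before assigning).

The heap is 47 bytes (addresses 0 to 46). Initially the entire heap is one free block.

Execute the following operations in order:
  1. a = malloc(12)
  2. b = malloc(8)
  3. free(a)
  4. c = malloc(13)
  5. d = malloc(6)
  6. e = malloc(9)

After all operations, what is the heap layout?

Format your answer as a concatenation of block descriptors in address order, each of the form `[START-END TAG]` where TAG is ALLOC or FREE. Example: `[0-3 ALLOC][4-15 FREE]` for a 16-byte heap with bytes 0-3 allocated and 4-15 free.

Op 1: a = malloc(12) -> a = 0; heap: [0-11 ALLOC][12-46 FREE]
Op 2: b = malloc(8) -> b = 12; heap: [0-11 ALLOC][12-19 ALLOC][20-46 FREE]
Op 3: free(a) -> (freed a); heap: [0-11 FREE][12-19 ALLOC][20-46 FREE]
Op 4: c = malloc(13) -> c = 20; heap: [0-11 FREE][12-19 ALLOC][20-32 ALLOC][33-46 FREE]
Op 5: d = malloc(6) -> d = 0; heap: [0-5 ALLOC][6-11 FREE][12-19 ALLOC][20-32 ALLOC][33-46 FREE]
Op 6: e = malloc(9) -> e = 33; heap: [0-5 ALLOC][6-11 FREE][12-19 ALLOC][20-32 ALLOC][33-41 ALLOC][42-46 FREE]

Answer: [0-5 ALLOC][6-11 FREE][12-19 ALLOC][20-32 ALLOC][33-41 ALLOC][42-46 FREE]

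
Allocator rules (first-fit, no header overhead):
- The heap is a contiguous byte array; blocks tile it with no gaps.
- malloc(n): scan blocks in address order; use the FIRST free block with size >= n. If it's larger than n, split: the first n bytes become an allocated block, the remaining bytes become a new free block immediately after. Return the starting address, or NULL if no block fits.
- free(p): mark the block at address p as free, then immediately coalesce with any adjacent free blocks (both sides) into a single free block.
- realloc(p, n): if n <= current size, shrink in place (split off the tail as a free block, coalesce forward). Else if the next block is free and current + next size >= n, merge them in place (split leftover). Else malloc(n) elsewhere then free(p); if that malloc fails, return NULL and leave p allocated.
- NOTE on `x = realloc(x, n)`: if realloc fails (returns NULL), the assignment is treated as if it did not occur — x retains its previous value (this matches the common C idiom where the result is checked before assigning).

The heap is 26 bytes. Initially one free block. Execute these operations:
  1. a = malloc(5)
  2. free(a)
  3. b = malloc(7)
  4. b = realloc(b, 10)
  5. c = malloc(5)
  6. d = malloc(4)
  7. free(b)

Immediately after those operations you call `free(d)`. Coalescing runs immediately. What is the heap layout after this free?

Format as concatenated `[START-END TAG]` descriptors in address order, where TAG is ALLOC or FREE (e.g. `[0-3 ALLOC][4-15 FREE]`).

Answer: [0-9 FREE][10-14 ALLOC][15-25 FREE]

Derivation:
Op 1: a = malloc(5) -> a = 0; heap: [0-4 ALLOC][5-25 FREE]
Op 2: free(a) -> (freed a); heap: [0-25 FREE]
Op 3: b = malloc(7) -> b = 0; heap: [0-6 ALLOC][7-25 FREE]
Op 4: b = realloc(b, 10) -> b = 0; heap: [0-9 ALLOC][10-25 FREE]
Op 5: c = malloc(5) -> c = 10; heap: [0-9 ALLOC][10-14 ALLOC][15-25 FREE]
Op 6: d = malloc(4) -> d = 15; heap: [0-9 ALLOC][10-14 ALLOC][15-18 ALLOC][19-25 FREE]
Op 7: free(b) -> (freed b); heap: [0-9 FREE][10-14 ALLOC][15-18 ALLOC][19-25 FREE]
free(d): d = 15 -> block [15-18 ALLOC]; mark free, coalesce with adjacent free neighbors -> [0-9 FREE][10-14 ALLOC][15-25 FREE]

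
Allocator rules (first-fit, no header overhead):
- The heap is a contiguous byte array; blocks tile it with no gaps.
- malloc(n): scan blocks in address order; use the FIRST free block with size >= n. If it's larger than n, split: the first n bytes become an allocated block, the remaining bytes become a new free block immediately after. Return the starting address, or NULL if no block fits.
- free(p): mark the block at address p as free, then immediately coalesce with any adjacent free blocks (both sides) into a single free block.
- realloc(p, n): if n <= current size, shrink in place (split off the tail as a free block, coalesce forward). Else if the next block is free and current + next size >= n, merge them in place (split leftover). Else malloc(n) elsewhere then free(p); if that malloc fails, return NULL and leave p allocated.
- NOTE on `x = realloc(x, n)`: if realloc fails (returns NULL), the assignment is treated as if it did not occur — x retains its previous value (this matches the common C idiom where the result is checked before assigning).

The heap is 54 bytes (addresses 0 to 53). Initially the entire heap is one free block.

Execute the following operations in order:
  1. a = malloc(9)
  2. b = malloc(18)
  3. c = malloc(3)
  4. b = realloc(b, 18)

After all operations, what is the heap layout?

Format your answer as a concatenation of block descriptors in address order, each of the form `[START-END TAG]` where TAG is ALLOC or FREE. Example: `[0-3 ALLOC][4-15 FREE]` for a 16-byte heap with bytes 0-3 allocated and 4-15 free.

Op 1: a = malloc(9) -> a = 0; heap: [0-8 ALLOC][9-53 FREE]
Op 2: b = malloc(18) -> b = 9; heap: [0-8 ALLOC][9-26 ALLOC][27-53 FREE]
Op 3: c = malloc(3) -> c = 27; heap: [0-8 ALLOC][9-26 ALLOC][27-29 ALLOC][30-53 FREE]
Op 4: b = realloc(b, 18) -> b = 9; heap: [0-8 ALLOC][9-26 ALLOC][27-29 ALLOC][30-53 FREE]

Answer: [0-8 ALLOC][9-26 ALLOC][27-29 ALLOC][30-53 FREE]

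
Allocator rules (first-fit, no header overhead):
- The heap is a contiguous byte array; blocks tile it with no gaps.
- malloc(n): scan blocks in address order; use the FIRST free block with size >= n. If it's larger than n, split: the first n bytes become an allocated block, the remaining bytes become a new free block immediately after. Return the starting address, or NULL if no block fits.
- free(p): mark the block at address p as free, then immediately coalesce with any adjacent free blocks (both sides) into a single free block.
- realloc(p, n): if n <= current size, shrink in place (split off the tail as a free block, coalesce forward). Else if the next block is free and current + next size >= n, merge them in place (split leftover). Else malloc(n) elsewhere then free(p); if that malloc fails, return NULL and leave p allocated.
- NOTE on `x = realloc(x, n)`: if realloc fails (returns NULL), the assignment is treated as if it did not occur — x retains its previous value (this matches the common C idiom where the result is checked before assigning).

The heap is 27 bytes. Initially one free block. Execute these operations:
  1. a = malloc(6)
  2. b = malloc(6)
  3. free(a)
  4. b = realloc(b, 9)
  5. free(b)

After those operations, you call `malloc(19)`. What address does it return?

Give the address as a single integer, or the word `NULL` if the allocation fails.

Op 1: a = malloc(6) -> a = 0; heap: [0-5 ALLOC][6-26 FREE]
Op 2: b = malloc(6) -> b = 6; heap: [0-5 ALLOC][6-11 ALLOC][12-26 FREE]
Op 3: free(a) -> (freed a); heap: [0-5 FREE][6-11 ALLOC][12-26 FREE]
Op 4: b = realloc(b, 9) -> b = 6; heap: [0-5 FREE][6-14 ALLOC][15-26 FREE]
Op 5: free(b) -> (freed b); heap: [0-26 FREE]
malloc(19): first-fit scan over [0-26 FREE] -> 0

Answer: 0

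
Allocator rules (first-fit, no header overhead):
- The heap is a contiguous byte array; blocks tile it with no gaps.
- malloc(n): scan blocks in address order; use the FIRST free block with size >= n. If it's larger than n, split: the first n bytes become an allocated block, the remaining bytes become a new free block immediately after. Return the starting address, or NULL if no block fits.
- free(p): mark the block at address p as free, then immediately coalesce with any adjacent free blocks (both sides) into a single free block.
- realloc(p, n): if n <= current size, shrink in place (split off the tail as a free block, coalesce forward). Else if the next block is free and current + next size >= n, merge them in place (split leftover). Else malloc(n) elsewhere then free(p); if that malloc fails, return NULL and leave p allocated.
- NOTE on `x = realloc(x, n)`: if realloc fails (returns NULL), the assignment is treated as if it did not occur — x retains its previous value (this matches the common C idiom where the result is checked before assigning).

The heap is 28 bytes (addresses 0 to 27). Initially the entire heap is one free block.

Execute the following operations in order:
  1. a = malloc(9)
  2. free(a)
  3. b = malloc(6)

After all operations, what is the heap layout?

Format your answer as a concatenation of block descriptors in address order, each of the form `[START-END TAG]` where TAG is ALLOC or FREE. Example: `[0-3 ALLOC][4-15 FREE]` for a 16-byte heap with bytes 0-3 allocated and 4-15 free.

Answer: [0-5 ALLOC][6-27 FREE]

Derivation:
Op 1: a = malloc(9) -> a = 0; heap: [0-8 ALLOC][9-27 FREE]
Op 2: free(a) -> (freed a); heap: [0-27 FREE]
Op 3: b = malloc(6) -> b = 0; heap: [0-5 ALLOC][6-27 FREE]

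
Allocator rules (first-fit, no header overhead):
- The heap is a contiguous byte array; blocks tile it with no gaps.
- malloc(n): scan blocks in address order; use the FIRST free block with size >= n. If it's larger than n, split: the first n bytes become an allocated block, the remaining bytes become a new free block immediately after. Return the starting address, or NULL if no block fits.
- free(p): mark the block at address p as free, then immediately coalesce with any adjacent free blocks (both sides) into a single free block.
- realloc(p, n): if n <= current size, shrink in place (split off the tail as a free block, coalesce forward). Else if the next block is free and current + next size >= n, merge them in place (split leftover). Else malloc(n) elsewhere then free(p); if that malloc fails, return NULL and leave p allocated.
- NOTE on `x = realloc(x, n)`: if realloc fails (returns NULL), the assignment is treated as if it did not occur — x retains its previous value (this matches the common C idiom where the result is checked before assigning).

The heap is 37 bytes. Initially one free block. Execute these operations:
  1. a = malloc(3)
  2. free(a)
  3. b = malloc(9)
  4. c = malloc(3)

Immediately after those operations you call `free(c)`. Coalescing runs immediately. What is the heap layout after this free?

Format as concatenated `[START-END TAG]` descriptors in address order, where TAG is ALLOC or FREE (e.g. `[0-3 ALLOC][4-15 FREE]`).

Answer: [0-8 ALLOC][9-36 FREE]

Derivation:
Op 1: a = malloc(3) -> a = 0; heap: [0-2 ALLOC][3-36 FREE]
Op 2: free(a) -> (freed a); heap: [0-36 FREE]
Op 3: b = malloc(9) -> b = 0; heap: [0-8 ALLOC][9-36 FREE]
Op 4: c = malloc(3) -> c = 9; heap: [0-8 ALLOC][9-11 ALLOC][12-36 FREE]
free(c): c = 9 -> block [9-11 ALLOC]; mark free, coalesce with adjacent free neighbors -> [0-8 ALLOC][9-36 FREE]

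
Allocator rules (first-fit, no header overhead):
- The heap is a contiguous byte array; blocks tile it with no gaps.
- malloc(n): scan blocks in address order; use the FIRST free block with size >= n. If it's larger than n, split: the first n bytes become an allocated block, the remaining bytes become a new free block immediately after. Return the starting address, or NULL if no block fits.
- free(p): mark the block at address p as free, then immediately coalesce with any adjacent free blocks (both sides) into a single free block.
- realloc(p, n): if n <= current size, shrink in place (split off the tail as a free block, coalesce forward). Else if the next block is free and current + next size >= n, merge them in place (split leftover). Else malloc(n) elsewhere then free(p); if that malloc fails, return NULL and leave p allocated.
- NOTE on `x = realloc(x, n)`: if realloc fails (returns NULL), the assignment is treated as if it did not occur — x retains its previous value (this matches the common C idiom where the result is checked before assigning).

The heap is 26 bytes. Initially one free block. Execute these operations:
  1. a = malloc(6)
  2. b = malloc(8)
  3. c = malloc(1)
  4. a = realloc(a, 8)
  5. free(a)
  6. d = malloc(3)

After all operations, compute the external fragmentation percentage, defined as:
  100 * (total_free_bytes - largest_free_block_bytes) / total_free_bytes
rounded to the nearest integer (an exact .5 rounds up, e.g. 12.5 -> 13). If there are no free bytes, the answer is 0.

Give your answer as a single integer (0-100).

Answer: 21

Derivation:
Op 1: a = malloc(6) -> a = 0; heap: [0-5 ALLOC][6-25 FREE]
Op 2: b = malloc(8) -> b = 6; heap: [0-5 ALLOC][6-13 ALLOC][14-25 FREE]
Op 3: c = malloc(1) -> c = 14; heap: [0-5 ALLOC][6-13 ALLOC][14-14 ALLOC][15-25 FREE]
Op 4: a = realloc(a, 8) -> a = 15; heap: [0-5 FREE][6-13 ALLOC][14-14 ALLOC][15-22 ALLOC][23-25 FREE]
Op 5: free(a) -> (freed a); heap: [0-5 FREE][6-13 ALLOC][14-14 ALLOC][15-25 FREE]
Op 6: d = malloc(3) -> d = 0; heap: [0-2 ALLOC][3-5 FREE][6-13 ALLOC][14-14 ALLOC][15-25 FREE]
Free blocks: [3 11] total_free=14 largest=11 -> 100*(14-11)/14 = 300/14 ≈ 21.429 -> rounds to 21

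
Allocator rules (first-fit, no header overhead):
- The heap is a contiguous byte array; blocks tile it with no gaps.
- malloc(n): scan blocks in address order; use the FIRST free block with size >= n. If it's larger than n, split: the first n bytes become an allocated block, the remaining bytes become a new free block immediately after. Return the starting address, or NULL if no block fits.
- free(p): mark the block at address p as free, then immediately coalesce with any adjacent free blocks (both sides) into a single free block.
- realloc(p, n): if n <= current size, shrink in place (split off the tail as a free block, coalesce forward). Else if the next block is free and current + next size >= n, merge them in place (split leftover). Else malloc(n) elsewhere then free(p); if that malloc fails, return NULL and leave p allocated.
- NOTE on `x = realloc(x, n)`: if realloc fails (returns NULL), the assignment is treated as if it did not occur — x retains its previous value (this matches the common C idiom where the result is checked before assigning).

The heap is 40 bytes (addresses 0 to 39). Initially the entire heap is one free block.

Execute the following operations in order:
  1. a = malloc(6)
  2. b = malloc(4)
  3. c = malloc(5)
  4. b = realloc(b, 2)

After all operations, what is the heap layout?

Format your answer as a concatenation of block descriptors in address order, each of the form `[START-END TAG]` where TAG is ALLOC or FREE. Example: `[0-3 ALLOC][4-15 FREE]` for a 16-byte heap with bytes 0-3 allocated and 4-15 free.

Op 1: a = malloc(6) -> a = 0; heap: [0-5 ALLOC][6-39 FREE]
Op 2: b = malloc(4) -> b = 6; heap: [0-5 ALLOC][6-9 ALLOC][10-39 FREE]
Op 3: c = malloc(5) -> c = 10; heap: [0-5 ALLOC][6-9 ALLOC][10-14 ALLOC][15-39 FREE]
Op 4: b = realloc(b, 2) -> b = 6; heap: [0-5 ALLOC][6-7 ALLOC][8-9 FREE][10-14 ALLOC][15-39 FREE]

Answer: [0-5 ALLOC][6-7 ALLOC][8-9 FREE][10-14 ALLOC][15-39 FREE]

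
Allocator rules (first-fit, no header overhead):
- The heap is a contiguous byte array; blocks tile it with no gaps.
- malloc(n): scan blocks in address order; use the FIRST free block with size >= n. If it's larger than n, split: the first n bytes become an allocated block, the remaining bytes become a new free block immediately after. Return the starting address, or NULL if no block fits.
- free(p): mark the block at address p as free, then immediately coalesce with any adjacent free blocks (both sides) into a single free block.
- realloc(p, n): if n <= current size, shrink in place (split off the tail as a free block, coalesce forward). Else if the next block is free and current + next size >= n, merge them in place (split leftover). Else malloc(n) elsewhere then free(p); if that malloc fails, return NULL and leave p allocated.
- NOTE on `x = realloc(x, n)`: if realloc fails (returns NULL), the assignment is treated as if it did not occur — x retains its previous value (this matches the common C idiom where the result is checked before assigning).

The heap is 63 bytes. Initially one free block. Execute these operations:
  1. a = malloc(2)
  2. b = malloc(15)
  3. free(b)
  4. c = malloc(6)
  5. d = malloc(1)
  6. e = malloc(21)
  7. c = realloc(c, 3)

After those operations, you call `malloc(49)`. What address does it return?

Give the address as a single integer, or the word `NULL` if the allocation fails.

Op 1: a = malloc(2) -> a = 0; heap: [0-1 ALLOC][2-62 FREE]
Op 2: b = malloc(15) -> b = 2; heap: [0-1 ALLOC][2-16 ALLOC][17-62 FREE]
Op 3: free(b) -> (freed b); heap: [0-1 ALLOC][2-62 FREE]
Op 4: c = malloc(6) -> c = 2; heap: [0-1 ALLOC][2-7 ALLOC][8-62 FREE]
Op 5: d = malloc(1) -> d = 8; heap: [0-1 ALLOC][2-7 ALLOC][8-8 ALLOC][9-62 FREE]
Op 6: e = malloc(21) -> e = 9; heap: [0-1 ALLOC][2-7 ALLOC][8-8 ALLOC][9-29 ALLOC][30-62 FREE]
Op 7: c = realloc(c, 3) -> c = 2; heap: [0-1 ALLOC][2-4 ALLOC][5-7 FREE][8-8 ALLOC][9-29 ALLOC][30-62 FREE]
malloc(49): first-fit scan over [0-1 ALLOC][2-4 ALLOC][5-7 FREE][8-8 ALLOC][9-29 ALLOC][30-62 FREE] -> NULL

Answer: NULL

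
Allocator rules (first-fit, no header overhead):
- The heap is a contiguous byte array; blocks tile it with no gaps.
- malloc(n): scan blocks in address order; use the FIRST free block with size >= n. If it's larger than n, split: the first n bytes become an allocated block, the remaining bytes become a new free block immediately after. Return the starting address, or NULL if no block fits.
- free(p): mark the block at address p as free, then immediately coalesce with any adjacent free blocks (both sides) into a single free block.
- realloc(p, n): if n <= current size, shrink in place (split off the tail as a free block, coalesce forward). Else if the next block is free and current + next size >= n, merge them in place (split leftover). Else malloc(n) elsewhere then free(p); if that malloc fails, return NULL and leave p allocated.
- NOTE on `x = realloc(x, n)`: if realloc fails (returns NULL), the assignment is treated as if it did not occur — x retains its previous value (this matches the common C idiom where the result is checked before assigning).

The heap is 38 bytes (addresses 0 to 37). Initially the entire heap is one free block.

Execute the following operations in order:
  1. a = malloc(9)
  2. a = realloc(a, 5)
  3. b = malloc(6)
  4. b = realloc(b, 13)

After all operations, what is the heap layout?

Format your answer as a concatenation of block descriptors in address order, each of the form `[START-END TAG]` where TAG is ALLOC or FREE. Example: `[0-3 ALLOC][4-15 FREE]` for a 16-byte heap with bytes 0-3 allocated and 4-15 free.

Op 1: a = malloc(9) -> a = 0; heap: [0-8 ALLOC][9-37 FREE]
Op 2: a = realloc(a, 5) -> a = 0; heap: [0-4 ALLOC][5-37 FREE]
Op 3: b = malloc(6) -> b = 5; heap: [0-4 ALLOC][5-10 ALLOC][11-37 FREE]
Op 4: b = realloc(b, 13) -> b = 5; heap: [0-4 ALLOC][5-17 ALLOC][18-37 FREE]

Answer: [0-4 ALLOC][5-17 ALLOC][18-37 FREE]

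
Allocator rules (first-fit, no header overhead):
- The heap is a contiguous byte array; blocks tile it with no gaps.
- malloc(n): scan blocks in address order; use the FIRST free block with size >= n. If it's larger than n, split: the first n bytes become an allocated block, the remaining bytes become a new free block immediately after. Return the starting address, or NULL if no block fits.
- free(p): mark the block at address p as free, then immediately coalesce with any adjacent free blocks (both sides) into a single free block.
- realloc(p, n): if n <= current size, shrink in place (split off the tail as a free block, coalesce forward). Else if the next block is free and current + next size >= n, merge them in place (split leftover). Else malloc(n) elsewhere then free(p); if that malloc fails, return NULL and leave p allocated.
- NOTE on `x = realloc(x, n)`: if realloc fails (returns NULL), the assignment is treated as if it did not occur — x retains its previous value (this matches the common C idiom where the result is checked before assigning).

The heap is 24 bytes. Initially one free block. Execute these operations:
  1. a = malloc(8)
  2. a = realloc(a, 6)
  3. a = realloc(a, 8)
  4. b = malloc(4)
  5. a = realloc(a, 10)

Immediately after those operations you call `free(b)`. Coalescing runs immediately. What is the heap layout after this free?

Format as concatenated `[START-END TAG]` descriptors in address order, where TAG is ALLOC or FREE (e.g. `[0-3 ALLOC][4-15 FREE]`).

Op 1: a = malloc(8) -> a = 0; heap: [0-7 ALLOC][8-23 FREE]
Op 2: a = realloc(a, 6) -> a = 0; heap: [0-5 ALLOC][6-23 FREE]
Op 3: a = realloc(a, 8) -> a = 0; heap: [0-7 ALLOC][8-23 FREE]
Op 4: b = malloc(4) -> b = 8; heap: [0-7 ALLOC][8-11 ALLOC][12-23 FREE]
Op 5: a = realloc(a, 10) -> a = 12; heap: [0-7 FREE][8-11 ALLOC][12-21 ALLOC][22-23 FREE]
free(b): b = 8 -> block [8-11 ALLOC]; mark free, coalesce with adjacent free neighbors -> [0-11 FREE][12-21 ALLOC][22-23 FREE]

Answer: [0-11 FREE][12-21 ALLOC][22-23 FREE]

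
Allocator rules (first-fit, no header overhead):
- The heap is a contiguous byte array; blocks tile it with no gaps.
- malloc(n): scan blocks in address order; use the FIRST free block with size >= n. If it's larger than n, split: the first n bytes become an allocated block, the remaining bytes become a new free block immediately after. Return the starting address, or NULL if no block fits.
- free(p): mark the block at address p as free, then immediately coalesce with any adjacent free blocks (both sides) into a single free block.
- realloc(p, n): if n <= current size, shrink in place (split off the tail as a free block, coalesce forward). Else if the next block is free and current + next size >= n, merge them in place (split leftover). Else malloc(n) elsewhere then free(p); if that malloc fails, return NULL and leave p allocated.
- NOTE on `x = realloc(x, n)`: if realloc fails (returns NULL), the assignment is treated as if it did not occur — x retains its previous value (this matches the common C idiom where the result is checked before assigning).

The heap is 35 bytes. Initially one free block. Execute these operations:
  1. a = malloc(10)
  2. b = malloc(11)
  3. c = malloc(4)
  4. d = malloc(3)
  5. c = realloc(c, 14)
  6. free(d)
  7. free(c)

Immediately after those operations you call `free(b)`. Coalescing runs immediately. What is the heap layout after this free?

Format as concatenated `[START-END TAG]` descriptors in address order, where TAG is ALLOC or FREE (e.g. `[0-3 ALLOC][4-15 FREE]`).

Op 1: a = malloc(10) -> a = 0; heap: [0-9 ALLOC][10-34 FREE]
Op 2: b = malloc(11) -> b = 10; heap: [0-9 ALLOC][10-20 ALLOC][21-34 FREE]
Op 3: c = malloc(4) -> c = 21; heap: [0-9 ALLOC][10-20 ALLOC][21-24 ALLOC][25-34 FREE]
Op 4: d = malloc(3) -> d = 25; heap: [0-9 ALLOC][10-20 ALLOC][21-24 ALLOC][25-27 ALLOC][28-34 FREE]
Op 5: c = realloc(c, 14) -> NULL (c unchanged); heap: [0-9 ALLOC][10-20 ALLOC][21-24 ALLOC][25-27 ALLOC][28-34 FREE]
Op 6: free(d) -> (freed d); heap: [0-9 ALLOC][10-20 ALLOC][21-24 ALLOC][25-34 FREE]
Op 7: free(c) -> (freed c); heap: [0-9 ALLOC][10-20 ALLOC][21-34 FREE]
free(b): b = 10 -> block [10-20 ALLOC]; mark free, coalesce with adjacent free neighbors -> [0-9 ALLOC][10-34 FREE]

Answer: [0-9 ALLOC][10-34 FREE]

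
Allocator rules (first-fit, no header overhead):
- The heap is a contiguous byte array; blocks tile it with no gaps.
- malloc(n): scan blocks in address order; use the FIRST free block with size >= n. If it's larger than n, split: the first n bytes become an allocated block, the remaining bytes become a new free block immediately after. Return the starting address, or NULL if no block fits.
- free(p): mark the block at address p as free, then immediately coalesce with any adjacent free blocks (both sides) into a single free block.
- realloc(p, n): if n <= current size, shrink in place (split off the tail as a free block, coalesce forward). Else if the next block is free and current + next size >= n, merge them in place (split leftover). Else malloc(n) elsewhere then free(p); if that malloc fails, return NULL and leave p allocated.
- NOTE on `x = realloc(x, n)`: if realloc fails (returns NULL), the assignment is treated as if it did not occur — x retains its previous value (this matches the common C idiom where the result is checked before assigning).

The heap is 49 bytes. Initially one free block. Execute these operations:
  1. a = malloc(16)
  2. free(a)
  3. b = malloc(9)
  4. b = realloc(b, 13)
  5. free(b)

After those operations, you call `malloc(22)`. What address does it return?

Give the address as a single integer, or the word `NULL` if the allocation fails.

Op 1: a = malloc(16) -> a = 0; heap: [0-15 ALLOC][16-48 FREE]
Op 2: free(a) -> (freed a); heap: [0-48 FREE]
Op 3: b = malloc(9) -> b = 0; heap: [0-8 ALLOC][9-48 FREE]
Op 4: b = realloc(b, 13) -> b = 0; heap: [0-12 ALLOC][13-48 FREE]
Op 5: free(b) -> (freed b); heap: [0-48 FREE]
malloc(22): first-fit scan over [0-48 FREE] -> 0

Answer: 0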